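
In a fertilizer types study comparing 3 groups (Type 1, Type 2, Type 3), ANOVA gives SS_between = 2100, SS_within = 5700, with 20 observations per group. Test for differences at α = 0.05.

df_between = 2, df_within = 57. F = MS_between/MS_within = 1050.0/100.0 = 10.5. F_crit ≈ 3.159. Reject H₀. At least one mean differs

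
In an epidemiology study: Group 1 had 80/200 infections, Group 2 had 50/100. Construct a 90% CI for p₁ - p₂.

p̂₁ = 0.4, p̂₂ = 0.5. Difference = -0.1. CI = (-0.2, 0.0)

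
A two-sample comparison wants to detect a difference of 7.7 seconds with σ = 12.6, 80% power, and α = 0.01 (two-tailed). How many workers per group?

n per group = 2(z_α/2 + z_β)²σ²/d² = 2×(2.576 + 0.84)²×12.6²/7.7² = 62.5 → n = 63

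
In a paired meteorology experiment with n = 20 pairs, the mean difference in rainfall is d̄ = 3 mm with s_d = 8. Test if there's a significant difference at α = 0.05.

t = d̄/(s_d/√n) = 3/(8/√20) = 1.677. df = 19, critical t = ±2.093. Fail to reject H₀.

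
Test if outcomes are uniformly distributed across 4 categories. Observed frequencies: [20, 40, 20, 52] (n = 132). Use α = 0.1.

Expected = 33 each. χ² = Σ(O-E)²/E = 22.667. df = 3, critical value = 6.251. Reject H₀.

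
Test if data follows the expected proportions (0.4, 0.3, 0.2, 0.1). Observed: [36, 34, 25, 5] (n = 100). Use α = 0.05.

Expected: [40.0, 30.0, 20.0, 10.0]. χ² = 4.683. df = 3, critical = 7.815. Fail to reject H₀.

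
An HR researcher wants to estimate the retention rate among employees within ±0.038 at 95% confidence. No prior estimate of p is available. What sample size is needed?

Conservative approach: use p = 0.5 (maximizes p(1-p) = 0.25). n = z²(0.25)/E² = 1.96²×0.25/0.038² = 665.1 → n = 666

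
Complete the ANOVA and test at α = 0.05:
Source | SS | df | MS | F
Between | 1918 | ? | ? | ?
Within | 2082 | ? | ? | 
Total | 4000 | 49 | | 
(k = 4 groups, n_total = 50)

df_between = 3, df_within = 46. MS_between = 639.33, MS_within = 45.26. F = 14.126, F_crit ≈ 2.807. Reject H₀.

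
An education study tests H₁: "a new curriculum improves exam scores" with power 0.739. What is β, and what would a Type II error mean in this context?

β = 1 - power = 1 - 0.739 = 0.261. A Type II error is failing to reject H₀ when H₀ is false (false negative) — here, failing to conclude that a new curriculum improves exam scores when in fact it is true. Consequence: keeping the old curriculum when the new one would have helped students.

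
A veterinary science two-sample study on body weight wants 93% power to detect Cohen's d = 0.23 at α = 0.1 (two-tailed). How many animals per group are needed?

z_{α/2} = 1.645, z_β = Φ⁻¹(0.93) = 1.476. For small effect (d = 0.23): n per group = 2(z_{α/2} + z_β)²/d² = 2(1.645 + 1.476)²/0.23² = 368.3 → 369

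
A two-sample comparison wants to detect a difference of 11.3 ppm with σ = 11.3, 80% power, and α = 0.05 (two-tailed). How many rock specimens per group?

n per group = 2(z_α/2 + z_β)²σ²/d² = 2×(1.96 + 0.84)²×11.3²/11.3² = 15.7 → n = 16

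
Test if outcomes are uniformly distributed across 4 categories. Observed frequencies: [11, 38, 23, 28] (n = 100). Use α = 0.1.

Expected = 25 each. χ² = Σ(O-E)²/E = 15.12. df = 3, critical value = 6.251. Reject H₀.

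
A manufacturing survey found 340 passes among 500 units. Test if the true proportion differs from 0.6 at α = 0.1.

p̂ = 0.68, p₀ = 0.6. z = (p̂ - p₀)/√(p₀(1-p₀)/n) = 3.651. Critical: ±1.645. Reject H₀.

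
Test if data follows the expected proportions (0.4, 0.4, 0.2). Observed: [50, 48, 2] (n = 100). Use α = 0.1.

Expected: [40.0, 40.0, 20.0]. χ² = 20.3. df = 2, critical = 4.605. Reject H₀.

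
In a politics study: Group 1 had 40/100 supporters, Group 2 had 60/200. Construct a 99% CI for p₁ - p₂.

p̂₁ = 0.4, p̂₂ = 0.3. Difference = 0.1. CI = (-0.051, 0.251)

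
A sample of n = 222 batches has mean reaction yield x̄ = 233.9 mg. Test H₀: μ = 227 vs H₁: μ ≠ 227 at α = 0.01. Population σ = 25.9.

z = (x̄ - μ₀)/(σ/√n) = (233.9 - 227)/(25.9/√222) = 3.969. Critical value: ±2.576. Since |3.969| > 2.576, Reject H₀.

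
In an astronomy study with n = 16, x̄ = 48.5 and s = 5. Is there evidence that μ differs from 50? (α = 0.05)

t = (x̄ - μ₀)/(s/√n) = (48.5 - 50)/(5/√16) = -1.2. df = 15, critical t = ±2.131. Fail to reject H₀.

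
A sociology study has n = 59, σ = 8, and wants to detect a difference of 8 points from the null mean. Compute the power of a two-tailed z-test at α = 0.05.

SE = σ/√n = 8/√59 = 1.042. Non-centrality λ = d/SE = 8/1.042 = 7.681. Power ≈ Φ(λ - z_{α/2}) = Φ(7.681 - 1.96) = Φ(5.721) = 1.0.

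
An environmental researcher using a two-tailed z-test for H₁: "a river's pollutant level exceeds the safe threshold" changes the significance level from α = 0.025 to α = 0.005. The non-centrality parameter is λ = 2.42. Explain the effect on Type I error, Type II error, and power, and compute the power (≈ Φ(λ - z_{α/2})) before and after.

Decreasing α from 0.025 to 0.005:
• Type I error rate decreases (α is the Type I rate by definition).
• Critical value moves from z_{α/2} = 2.241 to 2.807, so power = Φ(λ - z_{α/2}) goes from Φ(2.42 - 2.241) = 0.571 to Φ(2.42 - 2.807) = 0.349.
• Type II error rate β = 1 - power therefore increases (0.429 → 0.651).
Appropriate when false positives are costly — here, shutting down a compliant factory unnecessarily.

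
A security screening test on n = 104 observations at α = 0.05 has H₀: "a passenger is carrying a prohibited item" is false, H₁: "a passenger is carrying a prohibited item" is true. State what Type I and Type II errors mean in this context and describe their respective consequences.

Type I (false positive): concluding that a passenger is carrying a prohibited item when it is not — detaining an innocent passenger — delay and inconvenience. Type II (false negative): failing to conclude that a passenger is carrying a prohibited item when it is — letting a prohibited item through — security breach. Which is costlier depends on domain priorities and is a judgement call rather than a statistical fact.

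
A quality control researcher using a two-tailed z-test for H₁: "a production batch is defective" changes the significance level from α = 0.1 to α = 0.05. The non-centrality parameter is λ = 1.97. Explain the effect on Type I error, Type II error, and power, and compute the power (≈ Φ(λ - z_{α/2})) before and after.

Decreasing α from 0.1 to 0.05:
• Type I error rate decreases (α is the Type I rate by definition).
• Critical value moves from z_{α/2} = 1.645 to 1.96, so power = Φ(λ - z_{α/2}) goes from Φ(1.97 - 1.645) = 0.627 to Φ(1.97 - 1.96) = 0.504.
• Type II error rate β = 1 - power therefore increases (0.373 → 0.496).
Appropriate when false positives are costly — here, scrapping a good batch — wasted material and cost for no reason.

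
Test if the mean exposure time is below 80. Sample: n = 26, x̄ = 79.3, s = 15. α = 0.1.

t = (79.3 - 80)/(15/√26) = -0.238, df = 25. Critical t = -1.316. Fail to reject H₀.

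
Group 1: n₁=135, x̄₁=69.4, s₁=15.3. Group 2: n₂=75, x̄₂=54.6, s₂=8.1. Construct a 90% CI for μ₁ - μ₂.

Difference = 14.8. SE = √(15.3²/135 + 8.1²/75) = 1.615. CI = (12.14, 17.46)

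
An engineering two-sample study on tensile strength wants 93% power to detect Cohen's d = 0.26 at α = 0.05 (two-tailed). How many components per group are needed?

z_{α/2} = 1.96, z_β = Φ⁻¹(0.93) = 1.476. For small effect (d = 0.26): n per group = 2(z_{α/2} + z_β)²/d² = 2(1.96 + 1.476)²/0.26² = 349.3 → 350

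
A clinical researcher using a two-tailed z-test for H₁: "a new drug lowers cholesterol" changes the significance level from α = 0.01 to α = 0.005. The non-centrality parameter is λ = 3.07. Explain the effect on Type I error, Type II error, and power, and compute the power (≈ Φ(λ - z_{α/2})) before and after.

Decreasing α from 0.01 to 0.005:
• Type I error rate decreases (α is the Type I rate by definition).
• Critical value moves from z_{α/2} = 2.576 to 2.807, so power = Φ(λ - z_{α/2}) goes from Φ(3.07 - 2.576) = 0.689 to Φ(3.07 - 2.807) = 0.604.
• Type II error rate β = 1 - power therefore increases (0.311 → 0.396).
Appropriate when false positives are costly — here, approving an ineffective drug — patients take a useless medication and may skip effective alternatives.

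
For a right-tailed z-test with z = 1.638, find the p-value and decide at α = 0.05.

p = P(Z > 1.638) = 1 - Φ(1.638) ≈ 0.0507. Since p ≥ 0.05, fail to reject H₀ (not significant) at α = 0.05.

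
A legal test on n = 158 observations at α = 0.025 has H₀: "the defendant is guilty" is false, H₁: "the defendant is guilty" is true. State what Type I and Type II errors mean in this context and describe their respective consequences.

Type I (false positive): concluding that the defendant is guilty when it is not — convicting an innocent person. Type II (false negative): failing to conclude that the defendant is guilty when it is — acquitting a guilty person. Which is costlier depends on domain priorities and is a judgement call rather than a statistical fact.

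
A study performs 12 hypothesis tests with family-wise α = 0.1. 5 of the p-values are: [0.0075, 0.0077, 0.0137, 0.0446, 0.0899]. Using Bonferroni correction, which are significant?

Bonferroni α = 0.1/12 = 0.00833. Significant p-values: [0.0075, 0.0077]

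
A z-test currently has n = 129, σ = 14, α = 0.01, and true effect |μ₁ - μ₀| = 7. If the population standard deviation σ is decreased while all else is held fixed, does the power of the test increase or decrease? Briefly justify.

Power increases: a smaller σ shrinks the standard error σ/√n, moving the sampling distribution under H₁ further from the critical value.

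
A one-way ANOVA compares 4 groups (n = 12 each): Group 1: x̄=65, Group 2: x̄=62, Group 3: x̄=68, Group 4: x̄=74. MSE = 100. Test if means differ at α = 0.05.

Grand mean = 67.25. SS_between = 945.0, MS_between = 315.0. F = 3.15, F_crit ≈ 2.816. Reject H₀.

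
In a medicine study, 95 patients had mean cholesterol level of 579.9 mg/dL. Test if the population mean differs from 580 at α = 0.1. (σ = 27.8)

z = (x̄ - μ₀)/(σ/√n) = (579.9 - 580)/(27.8/√95) = -0.035. Critical value: ±1.645. Since |-0.035| ≤ 1.645, Fail to reject H₀.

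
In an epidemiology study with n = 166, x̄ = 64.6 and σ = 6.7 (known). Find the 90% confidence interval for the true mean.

CI = x̄ ± z*(σ/√n) = 64.6 ± 1.645(6.7/√166) = 64.6 ± 0.86 = (63.74, 65.46)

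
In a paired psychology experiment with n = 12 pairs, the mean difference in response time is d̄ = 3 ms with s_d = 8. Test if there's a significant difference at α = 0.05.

t = d̄/(s_d/√n) = 3/(8/√12) = 1.299. df = 11, critical t = ±2.201. Fail to reject H₀.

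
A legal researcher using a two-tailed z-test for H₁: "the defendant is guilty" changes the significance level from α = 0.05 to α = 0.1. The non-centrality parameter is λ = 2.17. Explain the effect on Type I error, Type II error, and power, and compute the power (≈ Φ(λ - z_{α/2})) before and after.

Increasing α from 0.05 to 0.1:
• Type I error rate increases (α is the Type I rate by definition).
• Critical value moves from z_{α/2} = 1.96 to 1.645, so power = Φ(λ - z_{α/2}) goes from Φ(2.17 - 1.96) = 0.583 to Φ(2.17 - 1.645) = 0.7.
• Type II error rate β = 1 - power therefore decreases (0.417 → 0.3).
Appropriate when false negatives are costly — here, acquitting a guilty person.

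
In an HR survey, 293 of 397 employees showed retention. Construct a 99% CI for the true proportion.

p̂ = 0.738. CI = p̂ ± z*√(p̂(1-p̂)/n) = (0.681, 0.795)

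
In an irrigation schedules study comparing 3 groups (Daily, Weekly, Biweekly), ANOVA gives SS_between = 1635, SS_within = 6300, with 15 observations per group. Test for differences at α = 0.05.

df_between = 2, df_within = 42. F = MS_between/MS_within = 817.5/150.0 = 5.45. F_crit ≈ 3.22. Reject H₀. At least one mean differs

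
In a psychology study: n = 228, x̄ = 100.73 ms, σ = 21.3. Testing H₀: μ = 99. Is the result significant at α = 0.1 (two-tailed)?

z = (100.73 - 99)/(21.3/√228) = 1.226. Since |z| ≤ 1.645, not significant at α = 0.1.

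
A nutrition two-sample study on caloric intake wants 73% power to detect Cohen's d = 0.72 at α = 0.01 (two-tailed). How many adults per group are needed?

z_{α/2} = 2.576, z_β = Φ⁻¹(0.73) = 0.613. For medium effect (d = 0.72): n per group = 2(z_{α/2} + z_β)²/d² = 2(2.576 + 0.613)²/0.72² = 39.2 → 40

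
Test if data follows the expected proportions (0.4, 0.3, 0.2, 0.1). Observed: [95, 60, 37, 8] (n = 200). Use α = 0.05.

Expected: [80.0, 60.0, 40.0, 20.0]. χ² = 10.238. df = 3, critical = 7.815. Reject H₀.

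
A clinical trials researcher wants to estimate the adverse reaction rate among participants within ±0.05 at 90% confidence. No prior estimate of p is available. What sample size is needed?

Conservative approach: use p = 0.5 (maximizes p(1-p) = 0.25). n = z²(0.25)/E² = 1.645²×0.25/0.05² = 270.6 → n = 271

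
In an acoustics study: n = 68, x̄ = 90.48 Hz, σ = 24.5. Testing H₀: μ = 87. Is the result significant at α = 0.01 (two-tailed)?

z = (90.48 - 87)/(24.5/√68) = 1.171. Since |z| ≤ 2.576, not significant at α = 0.01.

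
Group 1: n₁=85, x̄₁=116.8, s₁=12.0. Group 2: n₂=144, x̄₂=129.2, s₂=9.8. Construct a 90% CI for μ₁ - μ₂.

Difference = -12.4. SE = √(12.0²/85 + 9.8²/144) = 1.537. CI = (-14.93, -9.87)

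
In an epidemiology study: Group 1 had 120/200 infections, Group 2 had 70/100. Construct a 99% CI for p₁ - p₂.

p̂₁ = 0.6, p̂₂ = 0.7. Difference = -0.1. CI = (-0.248, 0.048)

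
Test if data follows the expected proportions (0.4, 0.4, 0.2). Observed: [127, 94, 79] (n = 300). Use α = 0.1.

Expected: [120.0, 120.0, 60.0]. χ² = 12.058. df = 2, critical = 4.605. Reject H₀.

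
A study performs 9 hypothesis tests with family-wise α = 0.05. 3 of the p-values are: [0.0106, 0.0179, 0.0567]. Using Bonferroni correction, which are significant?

Bonferroni α = 0.05/9 = 0.00556. None of the given p-values are significant.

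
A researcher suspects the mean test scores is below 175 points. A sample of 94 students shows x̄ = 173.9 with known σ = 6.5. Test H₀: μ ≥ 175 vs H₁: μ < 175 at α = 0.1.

z = -1.641. Critical value: -1.28. Reject H₀.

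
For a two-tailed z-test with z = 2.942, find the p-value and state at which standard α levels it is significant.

p = 2·P(Z > |2.942|) = 2·(1 - Φ(2.942)) ≈ 0.0033. Significant at α = 0.1; Significant at α = 0.05; Significant at α = 0.01.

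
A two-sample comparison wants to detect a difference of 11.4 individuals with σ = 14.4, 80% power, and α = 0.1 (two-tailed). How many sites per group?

n per group = 2(z_α/2 + z_β)²σ²/d² = 2×(1.645 + 0.84)²×14.4²/11.4² = 19.7 → n = 20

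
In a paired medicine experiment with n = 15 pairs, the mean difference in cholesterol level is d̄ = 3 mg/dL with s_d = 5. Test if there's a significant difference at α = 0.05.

t = d̄/(s_d/√n) = 3/(5/√15) = 2.324. df = 14, critical t = ±2.145. Reject H₀.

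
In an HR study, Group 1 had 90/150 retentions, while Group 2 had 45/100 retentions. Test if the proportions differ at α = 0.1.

p̂₁ = 0.6, p̂₂ = 0.45, pooled p̂ = 0.54. z = 2.331. Critical: ±1.645. Reject H₀.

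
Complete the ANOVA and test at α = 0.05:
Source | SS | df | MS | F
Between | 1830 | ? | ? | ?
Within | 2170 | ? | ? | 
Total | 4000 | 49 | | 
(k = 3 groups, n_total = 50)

df_between = 2, df_within = 47. MS_between = 915.0, MS_within = 46.17. F = 19.818, F_crit ≈ 3.195. Reject H₀.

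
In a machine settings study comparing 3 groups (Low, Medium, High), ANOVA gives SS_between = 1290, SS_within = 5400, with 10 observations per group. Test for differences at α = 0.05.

df_between = 2, df_within = 27. F = MS_between/MS_within = 645.0/200.0 = 3.225. F_crit ≈ 3.354. Fail to reject H₀.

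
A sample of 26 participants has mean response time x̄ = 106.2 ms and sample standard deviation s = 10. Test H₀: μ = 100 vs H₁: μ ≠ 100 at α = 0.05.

t = (x̄ - μ₀)/(s/√n) = (106.2 - 100)/(10/√26) = 3.161. df = 25, critical t = ±2.06. Reject H₀.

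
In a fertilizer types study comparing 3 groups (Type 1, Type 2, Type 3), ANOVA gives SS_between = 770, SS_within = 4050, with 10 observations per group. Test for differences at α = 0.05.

df_between = 2, df_within = 27. F = MS_between/MS_within = 385.0/150.0 = 2.567. F_crit ≈ 3.354. Fail to reject H₀.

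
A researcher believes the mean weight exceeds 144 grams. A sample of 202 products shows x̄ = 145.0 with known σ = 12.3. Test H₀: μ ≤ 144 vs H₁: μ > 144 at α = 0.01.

z = 1.156. Critical value: 2.33. Fail to reject H₀.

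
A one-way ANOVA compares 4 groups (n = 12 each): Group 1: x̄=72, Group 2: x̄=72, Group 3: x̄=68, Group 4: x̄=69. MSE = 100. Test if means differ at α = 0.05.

Grand mean = 70.25. SS_between = 153.0, MS_between = 51.0. F = 0.51, F_crit ≈ 2.816. Fail to reject H₀.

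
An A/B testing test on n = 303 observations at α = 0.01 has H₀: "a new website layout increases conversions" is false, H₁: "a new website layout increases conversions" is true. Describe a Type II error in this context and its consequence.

Type II error: failing to reject H₀ when it is false — concluding that a new website layout increases conversions is not supported when in fact it is. Consequence: discarding a layout that would have improved conversions — lost revenue.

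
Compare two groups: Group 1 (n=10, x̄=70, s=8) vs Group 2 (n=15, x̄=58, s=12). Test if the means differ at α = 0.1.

Pooled sp = 10.62. t = 2.769, df = 23. Critical t = ±1.714. Reject H₀.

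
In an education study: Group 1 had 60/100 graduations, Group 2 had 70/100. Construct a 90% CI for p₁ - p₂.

p̂₁ = 0.6, p̂₂ = 0.7. Difference = -0.1. CI = (-0.21, 0.01)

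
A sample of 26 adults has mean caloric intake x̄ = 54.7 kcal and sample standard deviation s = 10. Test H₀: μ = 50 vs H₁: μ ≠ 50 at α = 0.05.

t = (x̄ - μ₀)/(s/√n) = (54.7 - 50)/(10/√26) = 2.397. df = 25, critical t = ±2.06. Reject H₀.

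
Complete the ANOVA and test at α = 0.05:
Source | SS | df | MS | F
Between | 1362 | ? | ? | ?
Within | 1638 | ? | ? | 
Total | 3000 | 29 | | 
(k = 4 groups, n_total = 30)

df_between = 3, df_within = 26. MS_between = 454.0, MS_within = 63.0. F = 7.206, F_crit ≈ 2.975. Reject H₀.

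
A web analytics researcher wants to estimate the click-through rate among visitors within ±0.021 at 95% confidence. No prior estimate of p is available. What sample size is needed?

Conservative approach: use p = 0.5 (maximizes p(1-p) = 0.25). n = z²(0.25)/E² = 1.96²×0.25/0.021² = 2177.8 → n = 2178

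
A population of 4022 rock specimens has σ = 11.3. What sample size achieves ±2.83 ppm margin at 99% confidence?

Without FPC: n₀ = (2.576×11.3/2.83)² = 105.798. With FPC: n = n₀N/(n₀+N-1) = 103.1 → n = 104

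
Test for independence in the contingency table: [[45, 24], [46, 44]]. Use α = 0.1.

χ² = 3.175. df = 1, critical = 2.706. Reject H₀. Variables are dependent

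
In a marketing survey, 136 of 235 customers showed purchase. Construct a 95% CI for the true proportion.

p̂ = 0.579. CI = p̂ ± z*√(p̂(1-p̂)/n) = (0.516, 0.642)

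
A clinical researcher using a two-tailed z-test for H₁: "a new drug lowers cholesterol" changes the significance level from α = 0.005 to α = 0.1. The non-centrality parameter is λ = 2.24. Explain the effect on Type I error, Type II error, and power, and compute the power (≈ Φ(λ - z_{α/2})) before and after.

Increasing α from 0.005 to 0.1:
• Type I error rate increases (α is the Type I rate by definition).
• Critical value moves from z_{α/2} = 2.807 to 1.645, so power = Φ(λ - z_{α/2}) goes from Φ(2.24 - 2.807) = 0.285 to Φ(2.24 - 1.645) = 0.724.
• Type II error rate β = 1 - power therefore decreases (0.715 → 0.276).
Appropriate when false negatives are costly — here, shelving an effective drug — patients miss out on a treatment that would have helped.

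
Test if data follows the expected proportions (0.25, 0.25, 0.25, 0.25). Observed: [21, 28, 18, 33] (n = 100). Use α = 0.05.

Expected: [25.0, 25.0, 25.0, 25.0]. χ² = 5.52. df = 3, critical = 7.815. Fail to reject H₀.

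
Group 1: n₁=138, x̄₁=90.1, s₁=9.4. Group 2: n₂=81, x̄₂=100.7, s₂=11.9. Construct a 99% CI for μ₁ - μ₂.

Difference = -10.6. SE = √(9.4²/138 + 11.9²/81) = 1.545. CI = (-14.58, -6.62)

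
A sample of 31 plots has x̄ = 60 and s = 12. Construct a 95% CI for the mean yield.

CI = x̄ ± t*(s/√n) = 60 ± 2.042(12/√31) = (55.6, 64.4)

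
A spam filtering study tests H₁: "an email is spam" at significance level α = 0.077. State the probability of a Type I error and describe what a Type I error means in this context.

P(Type I error) = α = 0.077. A Type I error is rejecting H₀ when H₀ is actually true (false positive) — here, concluding that an email is spam when in fact this is not the case. Consequence: a legitimate email is sent to the spam folder and the user misses it.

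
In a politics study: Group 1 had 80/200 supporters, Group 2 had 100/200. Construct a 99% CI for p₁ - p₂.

p̂₁ = 0.4, p̂₂ = 0.5. Difference = -0.1. CI = (-0.228, 0.028)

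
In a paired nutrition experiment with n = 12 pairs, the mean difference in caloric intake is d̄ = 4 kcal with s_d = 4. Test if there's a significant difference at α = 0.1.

t = d̄/(s_d/√n) = 4/(4/√12) = 3.464. df = 11, critical t = ±1.796. Reject H₀.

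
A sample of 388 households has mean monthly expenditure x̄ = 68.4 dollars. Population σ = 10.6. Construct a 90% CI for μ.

CI = x̄ ± z*(σ/√n) = 68.4 ± 1.645(10.6/√388) = 68.4 ± 0.89 = (67.51, 69.29)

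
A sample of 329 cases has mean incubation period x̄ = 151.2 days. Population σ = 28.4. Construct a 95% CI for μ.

CI = x̄ ± z*(σ/√n) = 151.2 ± 1.96(28.4/√329) = 151.2 ± 3.07 = (148.13, 154.27)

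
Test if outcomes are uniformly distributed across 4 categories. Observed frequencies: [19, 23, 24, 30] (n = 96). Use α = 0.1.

Expected = 24 each. χ² = Σ(O-E)²/E = 2.583. df = 3, critical value = 6.251. Fail to reject H₀.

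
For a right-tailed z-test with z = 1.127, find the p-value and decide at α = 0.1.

p = P(Z > 1.127) = 1 - Φ(1.127) ≈ 0.1299. Since p ≥ 0.1, fail to reject H₀ (not significant) at α = 0.1.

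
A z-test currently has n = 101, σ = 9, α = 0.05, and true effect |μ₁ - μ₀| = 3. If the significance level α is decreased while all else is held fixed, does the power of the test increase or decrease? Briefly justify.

Power decreases: a smaller α raises the critical value, so less of the H₁ sampling distribution falls in the rejection region.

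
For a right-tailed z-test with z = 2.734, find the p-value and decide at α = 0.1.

p = P(Z > 2.734) = 1 - Φ(2.734) ≈ 0.0031. Since p < 0.1, reject H₀ (significant) at α = 0.1.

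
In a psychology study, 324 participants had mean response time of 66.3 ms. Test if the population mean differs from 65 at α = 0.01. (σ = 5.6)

z = (x̄ - μ₀)/(σ/√n) = (66.3 - 65)/(5.6/√324) = 4.179. Critical value: ±2.576. Since |4.179| > 2.576, Reject H₀.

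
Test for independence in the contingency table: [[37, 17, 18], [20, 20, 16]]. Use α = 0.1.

χ² = 3.486. df = 2, critical = 4.605. Fail to reject H₀. No evidence of dependence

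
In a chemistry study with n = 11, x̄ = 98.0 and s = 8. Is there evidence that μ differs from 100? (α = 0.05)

t = (x̄ - μ₀)/(s/√n) = (98.0 - 100)/(8/√11) = -0.829. df = 10, critical t = ±2.228. Fail to reject H₀.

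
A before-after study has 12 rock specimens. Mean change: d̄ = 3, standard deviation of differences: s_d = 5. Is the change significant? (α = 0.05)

t = d̄/(s_d/√n) = 3/(5/√12) = 2.078. df = 11, critical t = ±2.201. Fail to reject H₀.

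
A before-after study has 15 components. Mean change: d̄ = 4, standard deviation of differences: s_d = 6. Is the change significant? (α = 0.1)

t = d̄/(s_d/√n) = 4/(6/√15) = 2.582. df = 14, critical t = ±1.761. Reject H₀.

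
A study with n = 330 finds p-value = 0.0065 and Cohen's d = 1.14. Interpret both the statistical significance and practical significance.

Statistically significant (p = 0.0065 < 0.05). Cohen's d = 1.14 indicates a large effect size. Both statistical and practical significance should be considered.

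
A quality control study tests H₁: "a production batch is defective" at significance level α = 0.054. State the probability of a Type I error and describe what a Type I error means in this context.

P(Type I error) = α = 0.054. A Type I error is rejecting H₀ when H₀ is actually true (false positive) — here, concluding that a production batch is defective when in fact this is not the case. Consequence: scrapping a good batch — wasted material and cost for no reason.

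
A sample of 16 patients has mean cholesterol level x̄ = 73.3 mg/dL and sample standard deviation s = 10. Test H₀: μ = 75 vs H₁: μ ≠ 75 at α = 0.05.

t = (x̄ - μ₀)/(s/√n) = (73.3 - 75)/(10/√16) = -0.68. df = 15, critical t = ±2.131. Fail to reject H₀.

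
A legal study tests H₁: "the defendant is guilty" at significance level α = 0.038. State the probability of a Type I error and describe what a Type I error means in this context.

P(Type I error) = α = 0.038. A Type I error is rejecting H₀ when H₀ is actually true (false positive) — here, concluding that the defendant is guilty when in fact this is not the case. Consequence: convicting an innocent person.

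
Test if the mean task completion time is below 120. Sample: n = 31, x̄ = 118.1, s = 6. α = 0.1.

t = (118.1 - 120)/(6/√31) = -1.763, df = 30. Critical t = -1.31. Reject H₀.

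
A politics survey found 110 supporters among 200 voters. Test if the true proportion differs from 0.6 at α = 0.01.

p̂ = 0.55, p₀ = 0.6. z = (p̂ - p₀)/√(p₀(1-p₀)/n) = -1.443. Critical: ±2.576. Fail to reject H₀.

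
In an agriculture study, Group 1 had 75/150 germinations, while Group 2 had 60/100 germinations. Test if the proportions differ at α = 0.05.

p̂₁ = 0.5, p̂₂ = 0.6, pooled p̂ = 0.54. z = -1.554. Critical: ±1.96. Fail to reject H₀.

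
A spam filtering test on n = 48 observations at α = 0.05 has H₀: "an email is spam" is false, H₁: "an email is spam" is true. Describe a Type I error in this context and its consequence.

Type I error: rejecting H₀ when it is true — concluding that an email is spam when in fact it is not. Consequence: a legitimate email is sent to the spam folder and the user misses it.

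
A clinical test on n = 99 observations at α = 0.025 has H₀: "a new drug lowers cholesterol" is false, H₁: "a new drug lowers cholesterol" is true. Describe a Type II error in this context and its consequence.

Type II error: failing to reject H₀ when it is false — concluding that a new drug lowers cholesterol is not supported when in fact it is. Consequence: shelving an effective drug — patients miss out on a treatment that would have helped.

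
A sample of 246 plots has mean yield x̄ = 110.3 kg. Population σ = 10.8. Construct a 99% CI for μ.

CI = x̄ ± z*(σ/√n) = 110.3 ± 2.576(10.8/√246) = 110.3 ± 1.77 = (108.53, 112.07)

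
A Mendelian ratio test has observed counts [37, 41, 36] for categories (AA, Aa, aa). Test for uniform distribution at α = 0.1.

Expected = 38 each. χ² = Σ(O-E)²/E = 0.368. df = 2, critical value = 4.605. Fail to reject H₀.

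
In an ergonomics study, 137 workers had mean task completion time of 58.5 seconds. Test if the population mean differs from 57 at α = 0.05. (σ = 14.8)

z = (x̄ - μ₀)/(σ/√n) = (58.5 - 57)/(14.8/√137) = 1.186. Critical value: ±1.96. Since |1.186| ≤ 1.96, Fail to reject H₀.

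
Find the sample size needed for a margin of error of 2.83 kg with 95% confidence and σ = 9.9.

n = (z*σ/E)² = (1.96×9.9/2.83)² = 47.01 → n = 48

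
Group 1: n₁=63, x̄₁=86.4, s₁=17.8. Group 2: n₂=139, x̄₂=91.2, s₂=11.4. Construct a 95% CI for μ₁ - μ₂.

Difference = -4.8. SE = √(17.8²/63 + 11.4²/139) = 2.442. CI = (-9.59, -0.01)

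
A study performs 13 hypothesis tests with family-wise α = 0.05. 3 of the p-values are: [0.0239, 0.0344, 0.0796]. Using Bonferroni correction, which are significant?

Bonferroni α = 0.05/13 = 0.00385. None of the given p-values are significant.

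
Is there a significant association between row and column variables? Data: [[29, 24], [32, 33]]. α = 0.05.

χ² = 0.352. df = 1, critical = 3.841. Fail to reject H₀. No evidence of dependence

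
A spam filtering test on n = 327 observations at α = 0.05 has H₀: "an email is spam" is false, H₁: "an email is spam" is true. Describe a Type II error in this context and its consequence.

Type II error: failing to reject H₀ when it is false — concluding that an email is spam is not supported when in fact it is. Consequence: a spam email lands in the inbox.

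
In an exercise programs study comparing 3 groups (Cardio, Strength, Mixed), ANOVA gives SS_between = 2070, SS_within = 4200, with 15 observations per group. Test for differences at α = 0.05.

df_between = 2, df_within = 42. F = MS_between/MS_within = 1035.0/100.0 = 10.35. F_crit ≈ 3.22. Reject H₀. At least one mean differs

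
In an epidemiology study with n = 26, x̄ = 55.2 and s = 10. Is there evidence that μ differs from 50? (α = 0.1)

t = (x̄ - μ₀)/(s/√n) = (55.2 - 50)/(10/√26) = 2.651. df = 25, critical t = ±1.708. Reject H₀.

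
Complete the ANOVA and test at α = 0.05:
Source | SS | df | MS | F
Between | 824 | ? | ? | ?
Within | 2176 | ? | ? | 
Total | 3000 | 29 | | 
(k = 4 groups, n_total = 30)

df_between = 3, df_within = 26. MS_between = 274.67, MS_within = 83.69. F = 3.282, F_crit ≈ 2.975. Reject H₀.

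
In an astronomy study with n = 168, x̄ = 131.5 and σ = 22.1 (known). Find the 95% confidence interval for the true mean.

CI = x̄ ± z*(σ/√n) = 131.5 ± 1.96(22.1/√168) = 131.5 ± 3.34 = (128.16, 134.84)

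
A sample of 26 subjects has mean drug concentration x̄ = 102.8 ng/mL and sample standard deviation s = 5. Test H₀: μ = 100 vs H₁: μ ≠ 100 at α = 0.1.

t = (x̄ - μ₀)/(s/√n) = (102.8 - 100)/(5/√26) = 2.855. df = 25, critical t = ±1.708. Reject H₀.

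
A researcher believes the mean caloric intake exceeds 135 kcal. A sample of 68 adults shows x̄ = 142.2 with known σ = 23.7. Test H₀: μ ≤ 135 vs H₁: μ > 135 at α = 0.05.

z = 2.505. Critical value: 1.645. Reject H₀.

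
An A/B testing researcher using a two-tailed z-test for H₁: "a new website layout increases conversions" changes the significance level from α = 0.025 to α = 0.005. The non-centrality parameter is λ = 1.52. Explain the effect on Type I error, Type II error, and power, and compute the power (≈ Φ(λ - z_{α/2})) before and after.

Decreasing α from 0.025 to 0.005:
• Type I error rate decreases (α is the Type I rate by definition).
• Critical value moves from z_{α/2} = 2.241 to 2.807, so power = Φ(λ - z_{α/2}) goes from Φ(1.52 - 2.241) = 0.235 to Φ(1.52 - 2.807) = 0.099.
• Type II error rate β = 1 - power therefore increases (0.765 → 0.901).
Appropriate when false positives are costly — here, rolling out a layout that doesn't actually help — wasted engineering effort.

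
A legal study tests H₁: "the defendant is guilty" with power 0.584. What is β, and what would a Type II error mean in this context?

β = 1 - power = 1 - 0.584 = 0.416. A Type II error is failing to reject H₀ when H₀ is false (false negative) — here, failing to conclude that the defendant is guilty when in fact it is true. Consequence: acquitting a guilty person.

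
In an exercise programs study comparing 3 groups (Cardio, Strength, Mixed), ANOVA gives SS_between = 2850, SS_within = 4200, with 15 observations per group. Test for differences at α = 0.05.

df_between = 2, df_within = 42. F = MS_between/MS_within = 1425.0/100.0 = 14.25. F_crit ≈ 3.22. Reject H₀. At least one mean differs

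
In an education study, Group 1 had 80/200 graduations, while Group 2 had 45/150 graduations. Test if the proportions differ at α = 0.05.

p̂₁ = 0.4, p̂₂ = 0.3, pooled p̂ = 0.357. z = 1.932. Critical: ±1.96. Fail to reject H₀.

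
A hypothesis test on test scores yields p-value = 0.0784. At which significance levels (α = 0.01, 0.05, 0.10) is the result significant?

p = 0.0784. Significant at: α = 0.1.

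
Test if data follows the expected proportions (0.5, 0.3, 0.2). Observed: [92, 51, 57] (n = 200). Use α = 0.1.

Expected: [100.0, 60.0, 40.0]. χ² = 9.215. df = 2, critical = 4.605. Reject H₀.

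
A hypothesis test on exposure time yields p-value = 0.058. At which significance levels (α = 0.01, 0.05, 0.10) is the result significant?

p = 0.058. Significant at: α = 0.1.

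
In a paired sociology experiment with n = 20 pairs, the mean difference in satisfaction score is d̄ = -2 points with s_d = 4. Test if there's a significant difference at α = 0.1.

t = d̄/(s_d/√n) = -2/(4/√20) = -2.236. df = 19, critical t = ±1.729. Reject H₀.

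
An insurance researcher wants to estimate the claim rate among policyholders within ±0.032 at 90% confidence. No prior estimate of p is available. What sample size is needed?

Conservative approach: use p = 0.5 (maximizes p(1-p) = 0.25). n = z²(0.25)/E² = 1.645²×0.25/0.032² = 660.7 → n = 661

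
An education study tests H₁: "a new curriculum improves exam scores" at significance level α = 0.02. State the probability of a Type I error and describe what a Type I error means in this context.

P(Type I error) = α = 0.02. A Type I error is rejecting H₀ when H₀ is actually true (false positive) — here, concluding that a new curriculum improves exam scores when in fact this is not the case. Consequence: adopting a curriculum that gives no real benefit — disruption for nothing.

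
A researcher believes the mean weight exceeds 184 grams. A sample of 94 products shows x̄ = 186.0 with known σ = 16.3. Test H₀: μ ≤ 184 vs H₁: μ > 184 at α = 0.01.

z = 1.19. Critical value: 2.33. Fail to reject H₀.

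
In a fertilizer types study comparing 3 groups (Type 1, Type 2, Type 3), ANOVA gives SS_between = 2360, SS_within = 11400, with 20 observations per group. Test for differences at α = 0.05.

df_between = 2, df_within = 57. F = MS_between/MS_within = 1180.0/200.0 = 5.9. F_crit ≈ 3.159. Reject H₀. At least one mean differs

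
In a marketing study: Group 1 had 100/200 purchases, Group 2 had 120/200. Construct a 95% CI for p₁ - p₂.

p̂₁ = 0.5, p̂₂ = 0.6. Difference = -0.1. CI = (-0.197, -0.003)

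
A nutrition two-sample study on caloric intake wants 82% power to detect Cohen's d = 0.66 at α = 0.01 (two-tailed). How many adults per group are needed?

z_{α/2} = 2.576, z_β = Φ⁻¹(0.82) = 0.915. For medium effect (d = 0.66): n per group = 2(z_{α/2} + z_β)²/d² = 2(2.576 + 0.915)²/0.66² = 56.0 → 56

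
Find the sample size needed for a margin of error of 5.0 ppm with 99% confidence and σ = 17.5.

n = (z*σ/E)² = (2.576×17.5/5.0)² = 81.3 → n = 82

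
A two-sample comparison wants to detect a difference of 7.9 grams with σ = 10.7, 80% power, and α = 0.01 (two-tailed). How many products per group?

n per group = 2(z_α/2 + z_β)²σ²/d² = 2×(2.576 + 0.84)²×10.7²/7.9² = 42.8 → n = 43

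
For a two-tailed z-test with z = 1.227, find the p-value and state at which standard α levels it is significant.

p = 2·P(Z > |1.227|) = 2·(1 - Φ(1.227)) ≈ 0.2198. Not significant at any standard level.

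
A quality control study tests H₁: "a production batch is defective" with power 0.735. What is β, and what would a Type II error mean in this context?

β = 1 - power = 1 - 0.735 = 0.265. A Type II error is failing to reject H₀ when H₀ is false (false negative) — here, failing to conclude that a production batch is defective when in fact it is true. Consequence: shipping a defective batch — faulty products reach customers.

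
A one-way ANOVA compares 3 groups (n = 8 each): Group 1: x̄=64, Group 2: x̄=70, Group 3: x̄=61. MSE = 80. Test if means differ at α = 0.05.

Grand mean = 65.0. SS_between = 336.0, MS_between = 168.0. F = 2.1, F_crit ≈ 3.467. Fail to reject H₀.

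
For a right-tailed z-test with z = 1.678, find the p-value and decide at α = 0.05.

p = P(Z > 1.678) = 1 - Φ(1.678) ≈ 0.0467. Since p < 0.05, reject H₀ (significant) at α = 0.05.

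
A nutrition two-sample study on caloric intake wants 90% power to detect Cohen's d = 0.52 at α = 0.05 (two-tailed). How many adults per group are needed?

z_{α/2} = 1.96, z_β = Φ⁻¹(0.9) = 1.282. For medium effect (d = 0.52): n per group = 2(z_{α/2} + z_β)²/d² = 2(1.96 + 1.282)²/0.52² = 77.7 → 78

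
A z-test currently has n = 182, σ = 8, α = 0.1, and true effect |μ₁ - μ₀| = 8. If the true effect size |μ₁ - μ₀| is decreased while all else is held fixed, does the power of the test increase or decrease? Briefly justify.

Power decreases: a smaller true effect decreases the non-centrality λ = |μ₁ - μ₀|/(σ/√n).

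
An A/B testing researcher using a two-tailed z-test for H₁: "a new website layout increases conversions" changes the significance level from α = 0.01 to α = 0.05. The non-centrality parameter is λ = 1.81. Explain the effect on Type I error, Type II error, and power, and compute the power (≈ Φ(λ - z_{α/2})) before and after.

Increasing α from 0.01 to 0.05:
• Type I error rate increases (α is the Type I rate by definition).
• Critical value moves from z_{α/2} = 2.576 to 1.96, so power = Φ(λ - z_{α/2}) goes from Φ(1.81 - 2.576) = 0.222 to Φ(1.81 - 1.96) = 0.44.
• Type II error rate β = 1 - power therefore decreases (0.778 → 0.56).
Appropriate when false negatives are costly — here, discarding a layout that would have improved conversions — lost revenue.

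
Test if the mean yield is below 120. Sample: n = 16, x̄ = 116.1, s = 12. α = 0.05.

t = (116.1 - 120)/(12/√16) = -1.3, df = 15. Critical t = -1.753. Fail to reject H₀.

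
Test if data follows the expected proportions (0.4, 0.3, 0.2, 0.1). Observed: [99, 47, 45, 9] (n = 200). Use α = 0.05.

Expected: [80.0, 60.0, 40.0, 20.0]. χ² = 14.004. df = 3, critical = 7.815. Reject H₀.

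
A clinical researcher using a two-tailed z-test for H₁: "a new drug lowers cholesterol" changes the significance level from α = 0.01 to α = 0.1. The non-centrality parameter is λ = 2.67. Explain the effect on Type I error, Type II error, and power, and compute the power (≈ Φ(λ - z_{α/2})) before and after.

Increasing α from 0.01 to 0.1:
• Type I error rate increases (α is the Type I rate by definition).
• Critical value moves from z_{α/2} = 2.576 to 1.645, so power = Φ(λ - z_{α/2}) goes from Φ(2.67 - 2.576) = 0.537 to Φ(2.67 - 1.645) = 0.847.
• Type II error rate β = 1 - power therefore decreases (0.463 → 0.153).
Appropriate when false negatives are costly — here, shelving an effective drug — patients miss out on a treatment that would have helped.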